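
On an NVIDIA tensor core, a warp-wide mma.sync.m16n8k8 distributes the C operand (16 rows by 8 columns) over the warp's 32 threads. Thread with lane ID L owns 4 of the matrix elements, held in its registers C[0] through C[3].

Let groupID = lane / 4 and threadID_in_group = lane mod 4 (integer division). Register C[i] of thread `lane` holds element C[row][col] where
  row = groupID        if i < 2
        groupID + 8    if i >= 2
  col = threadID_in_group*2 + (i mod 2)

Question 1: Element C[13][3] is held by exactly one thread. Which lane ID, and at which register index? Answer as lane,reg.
r: 13->gid=5,r8=1  c: 3->tid=1,i&1=1
L=5*4+1=21  i=1*2+1=3

21,3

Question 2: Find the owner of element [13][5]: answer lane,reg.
22,3

r: 13->gid=5,r8=1  c: 5->tid=2,i&1=1
L=5*4+2=22  i=1*2+1=3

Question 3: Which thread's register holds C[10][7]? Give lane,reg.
r=10→G=2,rhi=1  c=7→T=3,p=1
L=2*4+3=11  i=1*2+1=3

11,3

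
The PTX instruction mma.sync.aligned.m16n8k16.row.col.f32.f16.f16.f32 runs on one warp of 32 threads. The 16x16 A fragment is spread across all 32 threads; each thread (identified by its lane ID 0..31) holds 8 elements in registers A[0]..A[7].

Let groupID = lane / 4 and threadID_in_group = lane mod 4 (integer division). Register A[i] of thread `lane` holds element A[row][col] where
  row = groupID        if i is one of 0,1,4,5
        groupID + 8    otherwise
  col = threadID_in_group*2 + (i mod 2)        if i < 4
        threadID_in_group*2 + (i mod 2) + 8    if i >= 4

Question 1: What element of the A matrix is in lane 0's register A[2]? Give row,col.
lane 0: gid=0 (0/4), tid=0 (0%4)
i=2: r=0+8=8, c=0*2+0+0=0

8,0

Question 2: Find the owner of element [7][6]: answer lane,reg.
31,0

r: 7->gid=7,r8=0  c: 6->c8=0,tid=3,i&1=0
L=7*4+3=31  i=0*4+0*2+0=0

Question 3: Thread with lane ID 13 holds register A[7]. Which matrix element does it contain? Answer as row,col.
lane 13: g=3 (13/4), t=1 (13%4)
i=7: r=3+8=11, c=1*2+1+8=11

11,11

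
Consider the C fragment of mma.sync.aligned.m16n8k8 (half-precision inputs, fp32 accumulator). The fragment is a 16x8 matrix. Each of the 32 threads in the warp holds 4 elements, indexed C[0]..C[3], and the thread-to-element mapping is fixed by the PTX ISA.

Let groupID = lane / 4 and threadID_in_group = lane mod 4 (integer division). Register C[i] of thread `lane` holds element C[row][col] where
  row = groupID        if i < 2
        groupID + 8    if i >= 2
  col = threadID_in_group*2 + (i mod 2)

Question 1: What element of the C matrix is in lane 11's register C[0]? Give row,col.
2,6

lane 11: g=2 (11/4), t=3 (11%4)
i=0: r=2+0=2, c=3*2+0=6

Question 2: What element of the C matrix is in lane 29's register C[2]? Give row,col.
lane 29->29/4=7, 29 mod 4=1
i=2  r:7+8->15  c:2·1+0->2

15,2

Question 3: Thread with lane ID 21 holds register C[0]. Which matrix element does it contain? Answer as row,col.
5,2

lane 21: grp=5 (21/4), tig=1 (21%4)
i=0: r=5+0=5, c=1*2+0=2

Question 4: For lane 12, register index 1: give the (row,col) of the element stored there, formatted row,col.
3,1

L=12⇒gr=12>>2=3, th=12&3=0
[1]⇒row 3+0=3  col 0·2+1=1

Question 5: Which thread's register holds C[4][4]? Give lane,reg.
r:4=>grp=4,rB=0  c:4=>tig=2,lo=0
L=4*4+2=18  i=0*2+0=0

18,0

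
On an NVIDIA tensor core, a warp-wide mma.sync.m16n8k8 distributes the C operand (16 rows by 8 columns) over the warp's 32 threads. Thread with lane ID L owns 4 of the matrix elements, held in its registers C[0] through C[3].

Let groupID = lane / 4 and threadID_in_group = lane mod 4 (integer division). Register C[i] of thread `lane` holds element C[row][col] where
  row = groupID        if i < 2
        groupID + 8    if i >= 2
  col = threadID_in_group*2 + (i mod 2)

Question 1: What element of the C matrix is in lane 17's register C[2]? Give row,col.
12,2

L=17->g=17>>2=4, t=17&3=1
[2]->row 4+8=12  col 1·2+0=2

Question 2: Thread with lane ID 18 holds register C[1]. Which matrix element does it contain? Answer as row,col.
4,5

lane 18->18/4=4, 18 mod 4=2
i=1  r:4+0->4  c:2·2+1->5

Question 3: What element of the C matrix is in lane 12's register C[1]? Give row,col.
lane 12: gr=3 (12/4), th=0 (12%4)
i=1: r=3+0=3, c=0*2+1=1

3,1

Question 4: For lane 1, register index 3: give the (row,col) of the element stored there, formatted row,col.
lane 1⇒1/4=0, 1 mod 4=1
i=3  r:0+8⇒8  c:2·1+1⇒3

8,3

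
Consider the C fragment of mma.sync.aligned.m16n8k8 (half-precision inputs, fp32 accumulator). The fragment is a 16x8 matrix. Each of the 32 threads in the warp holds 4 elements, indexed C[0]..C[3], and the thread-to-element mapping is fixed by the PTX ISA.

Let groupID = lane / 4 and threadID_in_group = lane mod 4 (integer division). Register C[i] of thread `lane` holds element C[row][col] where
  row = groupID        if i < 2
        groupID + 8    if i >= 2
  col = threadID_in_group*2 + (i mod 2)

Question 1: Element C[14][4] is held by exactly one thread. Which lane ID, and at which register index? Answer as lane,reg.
r:14=>grp=6,rB=1  c:4=>tig=2,lo=0
L=6*4+2=26  i=1*2+0=2

26,2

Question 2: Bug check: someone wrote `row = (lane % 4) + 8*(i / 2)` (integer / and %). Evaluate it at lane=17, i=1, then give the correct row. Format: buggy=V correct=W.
buggy=1 correct=4

`(lane % 4) + 8*(i / 2)`[17,1]->1
17: g=4,t=1
[1] (4+0,1*2+1) = (4,3)
row: 1 vs 4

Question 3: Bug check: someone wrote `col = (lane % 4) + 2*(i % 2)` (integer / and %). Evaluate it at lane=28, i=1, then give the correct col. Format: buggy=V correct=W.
`(lane % 4) + 2*(i % 2)`[28,1]->2
lane 28: gid=7 (28/4), tid=0 (28%4)
i=1: r=7+0=7, c=0*2+1=1
col: 2 vs 1

buggy=2 correct=1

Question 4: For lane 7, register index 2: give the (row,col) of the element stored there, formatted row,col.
9,6

7: grp=1,tig=3
[2] (1+8,3*2+0) = (9,6)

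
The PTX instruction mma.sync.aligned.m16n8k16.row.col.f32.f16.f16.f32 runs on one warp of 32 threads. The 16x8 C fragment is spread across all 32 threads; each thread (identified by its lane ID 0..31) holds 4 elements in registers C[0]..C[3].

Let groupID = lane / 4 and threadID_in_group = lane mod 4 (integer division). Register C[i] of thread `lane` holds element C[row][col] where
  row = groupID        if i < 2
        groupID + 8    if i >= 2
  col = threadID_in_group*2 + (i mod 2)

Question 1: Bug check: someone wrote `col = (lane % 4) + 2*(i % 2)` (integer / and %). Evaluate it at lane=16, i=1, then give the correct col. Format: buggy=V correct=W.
buggy=2 correct=1

`(lane % 4) + 2*(i % 2)`[16,1]→2
16: G=4,T=0
[1] (4+0,0*2+1) = (4,1)
col: 2 vs 1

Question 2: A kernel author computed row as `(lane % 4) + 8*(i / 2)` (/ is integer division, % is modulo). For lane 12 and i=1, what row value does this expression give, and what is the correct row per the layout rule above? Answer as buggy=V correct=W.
buggy=0 correct=3

`(lane % 4) + 8*(i / 2)`[12,1]→0
lane 12: G=3 (12/4), T=0 (12%4)
i=1: r=3+0=3, c=0*2+1=1
row: 0 vs 3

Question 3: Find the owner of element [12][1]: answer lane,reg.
r: 12->gid=4,r8=1  c: 1->tid=0,i&1=1
L=4*4+0=16  i=1*2+1=3

16,3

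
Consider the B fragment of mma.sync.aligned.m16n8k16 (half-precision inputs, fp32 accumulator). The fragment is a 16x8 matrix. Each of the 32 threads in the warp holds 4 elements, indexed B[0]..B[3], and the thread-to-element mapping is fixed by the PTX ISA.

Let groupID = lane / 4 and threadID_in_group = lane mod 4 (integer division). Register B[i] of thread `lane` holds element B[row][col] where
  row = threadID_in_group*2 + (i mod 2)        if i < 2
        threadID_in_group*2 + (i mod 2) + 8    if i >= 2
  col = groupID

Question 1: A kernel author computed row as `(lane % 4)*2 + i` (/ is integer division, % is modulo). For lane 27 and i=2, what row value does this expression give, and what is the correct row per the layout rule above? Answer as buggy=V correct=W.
buggy=8 correct=14

`(lane % 4)*2 + i`[27,2]->8
27: gid=6,tid=3
[2] (3*2+0+8,6) = (14,6)
row: 8 vs 14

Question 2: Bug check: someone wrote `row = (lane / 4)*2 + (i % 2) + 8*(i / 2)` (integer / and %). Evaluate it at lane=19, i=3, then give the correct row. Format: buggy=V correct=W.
buggy=17 correct=15

`(lane / 4)*2 + (i % 2) + 8*(i / 2)`[19,3]⇒17
19: gr=4,th=3
[3] (3*2+1+8,4) = (15,4)
row: 17 vs 15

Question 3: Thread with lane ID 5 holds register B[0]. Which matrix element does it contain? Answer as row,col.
2,1

lane 5→5/4=1, 5 mod 4=1
i=0  r:2·1+0+0→2  c:1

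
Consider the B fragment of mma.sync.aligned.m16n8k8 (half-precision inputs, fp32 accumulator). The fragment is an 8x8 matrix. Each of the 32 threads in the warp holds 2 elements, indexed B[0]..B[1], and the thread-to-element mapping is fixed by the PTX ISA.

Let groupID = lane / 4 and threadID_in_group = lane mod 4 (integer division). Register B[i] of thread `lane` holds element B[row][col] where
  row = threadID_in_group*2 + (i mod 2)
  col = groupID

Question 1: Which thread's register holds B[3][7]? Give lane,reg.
c=7→G=7  r=3→T=1,p=1
L=7*4+1=29  i=1=1

29,1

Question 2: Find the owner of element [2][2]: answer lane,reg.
c:2=>grp=2  r:2=>tig=1,lo=0
L=2*4+1=9  i=0=0

9,0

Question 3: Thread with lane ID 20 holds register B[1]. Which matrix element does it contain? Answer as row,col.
1,5

L=20=>grp=20>>2=5, tig=20&3=0
[1]=>row 0·2+1=1  col grp=5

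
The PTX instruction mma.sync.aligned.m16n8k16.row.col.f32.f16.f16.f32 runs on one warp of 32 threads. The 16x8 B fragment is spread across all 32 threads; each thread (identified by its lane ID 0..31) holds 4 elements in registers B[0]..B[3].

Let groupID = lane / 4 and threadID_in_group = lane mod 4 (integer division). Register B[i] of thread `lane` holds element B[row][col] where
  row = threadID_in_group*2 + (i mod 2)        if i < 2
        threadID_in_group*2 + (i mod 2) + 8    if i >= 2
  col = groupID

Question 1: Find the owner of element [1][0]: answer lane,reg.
c=0⇒gr=0  r=1⇒Rb=0,th=0,odd=1
L=0*4+0=0  i=0*2+1=1

0,1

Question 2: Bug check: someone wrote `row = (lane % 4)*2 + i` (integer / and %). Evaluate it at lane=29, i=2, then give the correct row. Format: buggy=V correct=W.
buggy=4 correct=10

`(lane % 4)*2 + i`[29,2]⇒4
29: gr=7,th=1
[2] (1*2+0+8,7) = (10,7)
row: 4 vs 10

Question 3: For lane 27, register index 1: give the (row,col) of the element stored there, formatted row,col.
lane 27: gr=6 (27/4), th=3 (27%4)
i=1: r=3*2+1+0=7, c=gr=6

7,6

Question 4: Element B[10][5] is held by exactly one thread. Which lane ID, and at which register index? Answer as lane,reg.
c: 5->gid=5  r: 10->r8=1,tid=1,i&1=0
L=5*4+1=21  i=1*2+0=2

21,2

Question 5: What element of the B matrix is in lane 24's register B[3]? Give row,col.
L=24⇒gr=24>>2=6, th=24&3=0
[3]⇒row 0·2+1+8=9  col gr=6

9,6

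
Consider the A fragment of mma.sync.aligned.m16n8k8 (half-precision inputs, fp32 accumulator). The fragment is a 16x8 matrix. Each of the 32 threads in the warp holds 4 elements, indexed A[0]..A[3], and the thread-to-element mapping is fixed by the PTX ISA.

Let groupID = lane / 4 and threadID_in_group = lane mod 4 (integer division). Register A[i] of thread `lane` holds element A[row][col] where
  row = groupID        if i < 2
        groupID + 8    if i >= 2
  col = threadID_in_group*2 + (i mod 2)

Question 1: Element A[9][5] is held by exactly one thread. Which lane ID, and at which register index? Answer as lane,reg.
6,3

r=9→G=1,rhi=1  c=5→T=2,p=1
L=1*4+2=6  i=1*2+1=3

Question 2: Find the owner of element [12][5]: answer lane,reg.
18,3

r=12->g=4,rb=1  c=5->t=2,b0=1
L=4*4+2=18  i=1*2+1=3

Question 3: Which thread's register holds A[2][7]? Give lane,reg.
r: 2->gid=2,r8=0  c: 7->tid=3,i&1=1
L=2*4+3=11  i=0*2+1=1

11,1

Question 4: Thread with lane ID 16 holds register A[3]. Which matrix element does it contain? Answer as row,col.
12,1

lane 16: gid=4 (16/4), tid=0 (16%4)
i=3: r=4+8=12, c=0*2+1=1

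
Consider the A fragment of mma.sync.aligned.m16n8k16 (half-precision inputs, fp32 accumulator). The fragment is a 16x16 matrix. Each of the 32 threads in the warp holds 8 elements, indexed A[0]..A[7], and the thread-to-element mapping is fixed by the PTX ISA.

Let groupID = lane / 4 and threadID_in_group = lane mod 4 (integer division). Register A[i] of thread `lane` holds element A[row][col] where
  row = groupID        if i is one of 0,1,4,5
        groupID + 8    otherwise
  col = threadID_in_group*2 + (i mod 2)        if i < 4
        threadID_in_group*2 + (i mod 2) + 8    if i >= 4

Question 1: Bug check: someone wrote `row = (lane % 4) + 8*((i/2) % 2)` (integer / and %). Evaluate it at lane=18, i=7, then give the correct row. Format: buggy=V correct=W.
`(lane % 4) + 8*((i/2) % 2)`[18,7]->10
18: g=4,t=2
[7] (4+8,2*2+1+8) = (12,13)
row: 10 vs 12

buggy=10 correct=12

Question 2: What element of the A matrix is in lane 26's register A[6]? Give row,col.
lane 26→26/4=6, 26 mod 4=2
i=6  r:6+8→14  c:2·2+0+8→12

14,12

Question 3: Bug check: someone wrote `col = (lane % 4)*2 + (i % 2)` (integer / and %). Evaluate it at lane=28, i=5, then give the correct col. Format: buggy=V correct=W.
`(lane % 4)*2 + (i % 2)`[28,5]->1
lane 28->28/4=7, 28 mod 4=0
i=5  r:7+0->7  c:2·0+1+8->9
col: 1 vs 9

buggy=1 correct=9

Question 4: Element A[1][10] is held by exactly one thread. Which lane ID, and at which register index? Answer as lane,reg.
r=1⇒gr=1,Rb=0  c=10⇒Cb=1,th=1,odd=0
L=1*4+1=5  i=1*4+0*2+0=4

5,4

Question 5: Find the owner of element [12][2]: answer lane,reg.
r: 12->gid=4,r8=1  c: 2->c8=0,tid=1,i&1=0
L=4*4+1=17  i=0*4+1*2+0=2

17,2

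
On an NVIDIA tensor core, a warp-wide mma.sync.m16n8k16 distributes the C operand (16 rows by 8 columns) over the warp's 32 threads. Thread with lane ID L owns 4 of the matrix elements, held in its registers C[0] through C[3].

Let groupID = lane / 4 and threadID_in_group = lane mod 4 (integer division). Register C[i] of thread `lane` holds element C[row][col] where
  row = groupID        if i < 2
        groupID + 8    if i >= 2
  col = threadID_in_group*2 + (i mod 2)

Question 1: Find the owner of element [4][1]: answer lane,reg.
16,1

r=4⇒gr=4,Rb=0  c=1⇒th=0,odd=1
L=4*4+0=16  i=0*2+1=1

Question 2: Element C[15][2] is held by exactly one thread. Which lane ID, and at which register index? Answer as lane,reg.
29,2

r:15=>grp=7,rB=1  c:2=>tig=1,lo=0
L=7*4+1=29  i=1*2+0=2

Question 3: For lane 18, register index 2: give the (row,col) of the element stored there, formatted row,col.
lane 18->18/4=4, 18 mod 4=2
i=2  r:4+8->12  c:2·2+0->4

12,4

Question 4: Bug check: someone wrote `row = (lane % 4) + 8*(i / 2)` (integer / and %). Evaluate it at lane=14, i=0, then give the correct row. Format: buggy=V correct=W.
`(lane % 4) + 8*(i / 2)`[14,0]->2
L=14->gid=14>>2=3, tid=14&3=2
[0]->row 3+0=3  col 2·2+0=4
row: 2 vs 3

buggy=2 correct=3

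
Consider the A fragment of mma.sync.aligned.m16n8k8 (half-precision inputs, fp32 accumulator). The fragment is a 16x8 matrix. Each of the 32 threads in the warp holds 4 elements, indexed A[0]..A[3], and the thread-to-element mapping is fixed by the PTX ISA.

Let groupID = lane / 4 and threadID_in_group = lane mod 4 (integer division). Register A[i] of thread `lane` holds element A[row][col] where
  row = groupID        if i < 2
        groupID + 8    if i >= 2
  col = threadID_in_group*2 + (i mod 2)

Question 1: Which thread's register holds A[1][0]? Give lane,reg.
4,0

r=1⇒gr=1,Rb=0  c=0⇒th=0,odd=0
L=1*4+0=4  i=0*2+0=0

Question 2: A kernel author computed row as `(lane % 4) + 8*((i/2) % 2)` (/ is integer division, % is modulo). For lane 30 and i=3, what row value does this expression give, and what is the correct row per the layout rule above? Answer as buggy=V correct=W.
buggy=10 correct=15

`(lane % 4) + 8*((i/2) % 2)`[30,3]->10
lane 30: g=7 (30/4), t=2 (30%4)
i=3: r=7+8=15, c=2*2+1=5
row: 10 vs 15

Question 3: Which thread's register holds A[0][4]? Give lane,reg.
r:0=>grp=0,rB=0  c:4=>tig=2,lo=0
L=0*4+2=2  i=0*2+0=0

2,0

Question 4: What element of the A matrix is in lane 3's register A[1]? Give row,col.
0,7

lane 3->3/4=0, 3 mod 4=3
i=1  r:0+0->0  c:2·3+1->7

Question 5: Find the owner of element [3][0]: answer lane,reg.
12,0

r=3→G=3,rhi=0  c=0→T=0,p=0
L=3*4+0=12  i=0*2+0=0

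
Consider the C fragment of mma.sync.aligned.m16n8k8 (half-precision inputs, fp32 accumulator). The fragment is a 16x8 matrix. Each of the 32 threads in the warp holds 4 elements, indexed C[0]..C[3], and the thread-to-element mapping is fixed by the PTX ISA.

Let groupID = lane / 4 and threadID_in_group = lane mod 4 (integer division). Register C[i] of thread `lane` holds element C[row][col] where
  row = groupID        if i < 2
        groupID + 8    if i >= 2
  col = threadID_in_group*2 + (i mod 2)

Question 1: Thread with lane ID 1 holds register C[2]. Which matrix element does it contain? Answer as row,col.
lane 1→1/4=0, 1 mod 4=1
i=2  r:0+8→8  c:2·1+0→2

8,2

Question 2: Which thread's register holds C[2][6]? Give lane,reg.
11,0

r:2=>grp=2,rB=0  c:6=>tig=3,lo=0
L=2*4+3=11  i=0*2+0=0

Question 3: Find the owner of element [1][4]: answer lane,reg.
r=1⇒gr=1,Rb=0  c=4⇒th=2,odd=0
L=1*4+2=6  i=0*2+0=0

6,0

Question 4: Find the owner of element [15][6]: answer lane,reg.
r:15=>grp=7,rB=1  c:6=>tig=3,lo=0
L=7*4+3=31  i=1*2+0=2

31,2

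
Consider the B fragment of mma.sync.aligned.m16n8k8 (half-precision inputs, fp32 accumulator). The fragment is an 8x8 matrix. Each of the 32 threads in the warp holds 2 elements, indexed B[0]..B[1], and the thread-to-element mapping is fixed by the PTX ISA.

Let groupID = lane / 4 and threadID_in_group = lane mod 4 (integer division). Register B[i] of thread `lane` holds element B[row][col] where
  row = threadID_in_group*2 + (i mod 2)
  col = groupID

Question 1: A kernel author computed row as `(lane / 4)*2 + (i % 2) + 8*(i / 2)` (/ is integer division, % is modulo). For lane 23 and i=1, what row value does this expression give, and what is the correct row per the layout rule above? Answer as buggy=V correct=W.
buggy=11 correct=7

`(lane / 4)*2 + (i % 2) + 8*(i / 2)`[23,1]⇒11
lane 23: gr=5 (23/4), th=3 (23%4)
i=1: r=3*2+1=7, c=gr=5
row: 11 vs 7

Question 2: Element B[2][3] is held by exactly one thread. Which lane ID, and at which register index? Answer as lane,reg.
c=3⇒gr=3  r=2⇒th=1,odd=0
L=3*4+1=13  i=0=0

13,0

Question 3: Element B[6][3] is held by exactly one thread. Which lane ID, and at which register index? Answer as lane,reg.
c=3⇒gr=3  r=6⇒th=3,odd=0
L=3*4+3=15  i=0=0

15,0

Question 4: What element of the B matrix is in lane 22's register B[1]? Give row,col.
lane 22⇒22/4=5, 22 mod 4=2
i=1  r:2·2+1⇒5  c:5

5,5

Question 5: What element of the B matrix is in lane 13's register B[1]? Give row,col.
lane 13->13/4=3, 13 mod 4=1
i=1  r:2·1+1->3  c:3

3,3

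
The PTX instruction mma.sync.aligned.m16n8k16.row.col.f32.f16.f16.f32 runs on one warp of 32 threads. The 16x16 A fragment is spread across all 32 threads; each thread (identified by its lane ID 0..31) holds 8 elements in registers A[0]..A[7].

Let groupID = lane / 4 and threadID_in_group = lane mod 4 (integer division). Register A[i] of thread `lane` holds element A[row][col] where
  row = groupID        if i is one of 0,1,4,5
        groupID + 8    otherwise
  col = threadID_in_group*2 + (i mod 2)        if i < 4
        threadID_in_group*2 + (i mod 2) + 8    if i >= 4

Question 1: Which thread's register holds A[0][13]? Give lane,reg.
2,5

r=0⇒gr=0,Rb=0  c=13⇒Cb=1,th=2,odd=1
L=0*4+2=2  i=1*4+0*2+1=5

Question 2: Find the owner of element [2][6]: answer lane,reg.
r=2⇒gr=2,Rb=0  c=6⇒Cb=0,th=3,odd=0
L=2*4+3=11  i=0*4+0*2+0=0

11,0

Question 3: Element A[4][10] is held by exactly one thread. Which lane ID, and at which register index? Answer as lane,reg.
r=4→G=4,rhi=0  c=10→chi=1,T=1,p=0
L=4*4+1=17  i=1*4+0*2+0=4

17,4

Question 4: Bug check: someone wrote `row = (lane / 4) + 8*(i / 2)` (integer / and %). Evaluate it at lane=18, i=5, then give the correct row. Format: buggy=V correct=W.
`(lane / 4) + 8*(i / 2)`[18,5]=>20
18: grp=4,tig=2
[5] (4+0,2*2+1+8) = (4,13)
row: 20 vs 4

buggy=20 correct=4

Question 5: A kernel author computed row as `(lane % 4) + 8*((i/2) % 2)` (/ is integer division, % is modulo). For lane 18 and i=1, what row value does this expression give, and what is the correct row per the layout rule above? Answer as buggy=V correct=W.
buggy=2 correct=4

`(lane % 4) + 8*((i/2) % 2)`[18,1]⇒2
L=18⇒gr=18>>2=4, th=18&3=2
[1]⇒row 4+0=4  col 2·2+1+0=5
row: 2 vs 4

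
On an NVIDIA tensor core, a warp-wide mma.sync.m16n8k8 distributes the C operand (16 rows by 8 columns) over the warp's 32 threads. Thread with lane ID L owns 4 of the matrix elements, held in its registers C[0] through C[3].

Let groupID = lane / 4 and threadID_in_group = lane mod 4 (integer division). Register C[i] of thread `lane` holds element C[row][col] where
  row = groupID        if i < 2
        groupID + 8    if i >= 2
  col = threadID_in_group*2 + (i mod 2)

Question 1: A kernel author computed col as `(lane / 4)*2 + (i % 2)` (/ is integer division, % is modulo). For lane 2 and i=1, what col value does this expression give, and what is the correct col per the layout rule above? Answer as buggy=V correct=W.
buggy=1 correct=5

`(lane / 4)*2 + (i % 2)`[2,1]→1
L=2→G=2>>2=0, T=2&3=2
[1]→row 0+0=0  col 2·2+1=5
col: 1 vs 5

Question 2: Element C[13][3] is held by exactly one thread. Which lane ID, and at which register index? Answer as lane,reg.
r: 13->gid=5,r8=1  c: 3->tid=1,i&1=1
L=5*4+1=21  i=1*2+1=3

21,3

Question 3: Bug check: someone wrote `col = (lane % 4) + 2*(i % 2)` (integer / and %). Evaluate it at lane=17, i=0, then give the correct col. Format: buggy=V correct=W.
buggy=1 correct=2

`(lane % 4) + 2*(i % 2)`[17,0]⇒1
17: gr=4,th=1
[0] (4+0,1*2+0) = (4,2)
col: 1 vs 2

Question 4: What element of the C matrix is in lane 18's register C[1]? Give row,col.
18: gid=4,tid=2
[1] (4+0,2*2+1) = (4,5)

4,5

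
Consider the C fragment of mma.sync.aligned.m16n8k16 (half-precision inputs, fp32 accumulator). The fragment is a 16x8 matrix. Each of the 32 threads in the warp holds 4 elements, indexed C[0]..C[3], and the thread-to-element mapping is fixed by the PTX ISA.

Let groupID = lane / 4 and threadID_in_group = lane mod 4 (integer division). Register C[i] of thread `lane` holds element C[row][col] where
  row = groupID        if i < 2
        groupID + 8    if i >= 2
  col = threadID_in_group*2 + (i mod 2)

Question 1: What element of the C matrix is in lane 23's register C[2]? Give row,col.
13,6

lane 23→23/4=5, 23 mod 4=3
i=2  r:5+8→13  c:2·3+0→6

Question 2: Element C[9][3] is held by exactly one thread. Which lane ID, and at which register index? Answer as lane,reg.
5,3

r: 9->gid=1,r8=1  c: 3->tid=1,i&1=1
L=1*4+1=5  i=1*2+1=3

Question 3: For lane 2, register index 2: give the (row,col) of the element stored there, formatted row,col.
lane 2→2/4=0, 2 mod 4=2
i=2  r:0+8→8  c:2·2+0→4

8,4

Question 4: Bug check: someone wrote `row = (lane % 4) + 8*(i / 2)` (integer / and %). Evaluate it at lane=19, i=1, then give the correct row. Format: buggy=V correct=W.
buggy=3 correct=4

`(lane % 4) + 8*(i / 2)`[19,1]->3
L=19->gid=19>>2=4, tid=19&3=3
[1]->row 4+0=4  col 3·2+1=7
row: 3 vs 4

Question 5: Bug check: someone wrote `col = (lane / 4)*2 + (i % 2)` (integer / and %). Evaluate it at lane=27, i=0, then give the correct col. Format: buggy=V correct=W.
`(lane / 4)*2 + (i % 2)`[27,0]→12
lane 27: G=6 (27/4), T=3 (27%4)
i=0: r=6+0=6, c=3*2+0=6
col: 12 vs 6

buggy=12 correct=6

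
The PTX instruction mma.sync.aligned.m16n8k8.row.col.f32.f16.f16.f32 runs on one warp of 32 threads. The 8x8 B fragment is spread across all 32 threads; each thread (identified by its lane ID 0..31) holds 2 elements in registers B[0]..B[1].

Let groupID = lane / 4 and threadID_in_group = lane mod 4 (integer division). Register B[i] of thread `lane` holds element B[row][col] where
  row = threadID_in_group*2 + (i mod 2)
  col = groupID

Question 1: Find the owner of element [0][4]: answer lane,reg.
c:4=>grp=4  r:0=>tig=0,lo=0
L=4*4+0=16  i=0=0

16,0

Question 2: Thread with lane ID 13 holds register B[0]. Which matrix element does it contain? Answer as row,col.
2,3

L=13->g=13>>2=3, t=13&3=1
[0]->row 1·2+0=2  col g=3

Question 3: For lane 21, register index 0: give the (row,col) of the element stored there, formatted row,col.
L=21⇒gr=21>>2=5, th=21&3=1
[0]⇒row 1·2+0=2  col gr=5

2,5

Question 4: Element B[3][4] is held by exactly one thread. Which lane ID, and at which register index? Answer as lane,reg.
c: 4->gid=4  r: 3->tid=1,i&1=1
L=4*4+1=17  i=1=1

17,1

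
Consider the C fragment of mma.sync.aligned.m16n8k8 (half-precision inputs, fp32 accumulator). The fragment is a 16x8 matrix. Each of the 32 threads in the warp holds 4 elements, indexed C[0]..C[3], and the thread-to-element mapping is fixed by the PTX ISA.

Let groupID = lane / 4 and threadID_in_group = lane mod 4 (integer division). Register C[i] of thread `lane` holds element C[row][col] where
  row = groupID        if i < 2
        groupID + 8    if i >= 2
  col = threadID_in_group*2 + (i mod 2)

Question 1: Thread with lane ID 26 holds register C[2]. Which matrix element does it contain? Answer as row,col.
14,4

26: gid=6,tid=2
[2] (6+8,2*2+0) = (14,4)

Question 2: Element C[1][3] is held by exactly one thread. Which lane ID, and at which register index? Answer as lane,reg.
5,1

r=1->g=1,rb=0  c=3->t=1,b0=1
L=1*4+1=5  i=0*2+1=1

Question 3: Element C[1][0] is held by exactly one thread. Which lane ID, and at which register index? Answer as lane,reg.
r=1->g=1,rb=0  c=0->t=0,b0=0
L=1*4+0=4  i=0*2+0=0

4,0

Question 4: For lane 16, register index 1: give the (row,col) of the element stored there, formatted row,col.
4,1

lane 16->16/4=4, 16 mod 4=0
i=1  r:4+0->4  c:2·0+1->1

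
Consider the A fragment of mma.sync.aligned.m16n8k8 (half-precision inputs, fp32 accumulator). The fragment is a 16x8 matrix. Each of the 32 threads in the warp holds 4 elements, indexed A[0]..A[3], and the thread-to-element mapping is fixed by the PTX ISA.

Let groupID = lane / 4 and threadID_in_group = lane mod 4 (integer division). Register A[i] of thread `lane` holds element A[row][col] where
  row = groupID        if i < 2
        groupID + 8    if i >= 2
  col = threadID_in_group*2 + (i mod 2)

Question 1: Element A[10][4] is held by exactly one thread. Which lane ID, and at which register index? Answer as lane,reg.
10,2

r=10->g=2,rb=1  c=4->t=2,b0=0
L=2*4+2=10  i=1*2+0=2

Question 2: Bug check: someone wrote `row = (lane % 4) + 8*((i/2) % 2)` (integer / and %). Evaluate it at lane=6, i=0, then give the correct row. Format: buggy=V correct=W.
buggy=2 correct=1

`(lane % 4) + 8*((i/2) % 2)`[6,0]->2
L=6->g=6>>2=1, t=6&3=2
[0]->row 1+0=1  col 2·2+0=4
row: 2 vs 1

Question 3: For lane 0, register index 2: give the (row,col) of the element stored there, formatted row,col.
8,0

L=0⇒gr=0>>2=0, th=0&3=0
[2]⇒row 0+8=8  col 0·2+0=0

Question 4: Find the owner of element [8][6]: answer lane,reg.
3,2

r=8⇒gr=0,Rb=1  c=6⇒th=3,odd=0
L=0*4+3=3  i=1*2+0=2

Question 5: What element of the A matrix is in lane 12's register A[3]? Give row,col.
12: G=3,T=0
[3] (3+8,0*2+1) = (11,1)

11,1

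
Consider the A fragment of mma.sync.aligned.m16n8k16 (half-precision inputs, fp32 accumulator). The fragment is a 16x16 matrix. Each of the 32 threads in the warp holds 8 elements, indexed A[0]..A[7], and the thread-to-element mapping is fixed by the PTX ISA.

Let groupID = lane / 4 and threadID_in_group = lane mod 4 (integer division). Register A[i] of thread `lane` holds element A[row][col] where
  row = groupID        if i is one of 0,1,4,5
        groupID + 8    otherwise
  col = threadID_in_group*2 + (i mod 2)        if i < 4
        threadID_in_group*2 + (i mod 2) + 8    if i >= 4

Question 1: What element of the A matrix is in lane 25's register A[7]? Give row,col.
lane 25=>25/4=6, 25 mod 4=1
i=7  r:6+8=>14  c:2·1+1+8=>11

14,11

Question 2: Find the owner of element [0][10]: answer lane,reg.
r=0->g=0,rb=0  c=10->cb=1,t=1,b0=0
L=0*4+1=1  i=1*4+0*2+0=4

1,4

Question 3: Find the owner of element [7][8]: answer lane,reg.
r=7->g=7,rb=0  c=8->cb=1,t=0,b0=0
L=7*4+0=28  i=1*4+0*2+0=4

28,4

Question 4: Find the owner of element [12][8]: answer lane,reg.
r=12→G=4,rhi=1  c=8→chi=1,T=0,p=0
L=4*4+0=16  i=1*4+1*2+0=6

16,6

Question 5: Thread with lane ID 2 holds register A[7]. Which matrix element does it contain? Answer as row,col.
8,13

2: G=0,T=2
[7] (0+8,2*2+1+8) = (8,13)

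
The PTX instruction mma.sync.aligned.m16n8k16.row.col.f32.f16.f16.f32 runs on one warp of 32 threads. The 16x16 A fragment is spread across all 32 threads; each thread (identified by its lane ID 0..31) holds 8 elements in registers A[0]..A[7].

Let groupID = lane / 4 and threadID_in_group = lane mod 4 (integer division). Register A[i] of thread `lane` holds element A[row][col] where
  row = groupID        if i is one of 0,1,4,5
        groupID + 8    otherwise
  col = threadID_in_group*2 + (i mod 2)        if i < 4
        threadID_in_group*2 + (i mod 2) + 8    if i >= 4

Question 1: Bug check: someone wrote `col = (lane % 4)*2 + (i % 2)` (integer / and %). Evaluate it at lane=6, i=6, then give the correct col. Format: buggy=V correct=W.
`(lane % 4)*2 + (i % 2)`[6,6]=>4
6: grp=1,tig=2
[6] (1+8,2*2+0+8) = (9,12)
col: 4 vs 12

buggy=4 correct=12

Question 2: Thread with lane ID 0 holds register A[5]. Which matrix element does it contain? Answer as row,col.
0,9

lane 0->0/4=0, 0 mod 4=0
i=5  r:0+0->0  c:2·0+1+8->9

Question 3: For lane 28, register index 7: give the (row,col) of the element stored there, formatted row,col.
15,9

lane 28->28/4=7, 28 mod 4=0
i=7  r:7+8->15  c:2·0+1+8->9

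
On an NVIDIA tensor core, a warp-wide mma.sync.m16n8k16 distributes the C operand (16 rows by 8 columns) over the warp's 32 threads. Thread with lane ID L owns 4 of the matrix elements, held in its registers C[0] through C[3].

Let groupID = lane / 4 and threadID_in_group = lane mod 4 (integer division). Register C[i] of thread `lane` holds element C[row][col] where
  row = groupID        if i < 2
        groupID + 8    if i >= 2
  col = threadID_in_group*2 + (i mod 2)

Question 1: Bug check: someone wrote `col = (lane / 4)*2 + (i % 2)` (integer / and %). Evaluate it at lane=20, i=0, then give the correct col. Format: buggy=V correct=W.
`(lane / 4)*2 + (i % 2)`[20,0]->10
lane 20->20/4=5, 20 mod 4=0
i=0  r:5+0->5  c:2·0+0->0
col: 10 vs 0

buggy=10 correct=0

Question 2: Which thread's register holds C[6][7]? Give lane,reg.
27,1

r=6⇒gr=6,Rb=0  c=7⇒th=3,odd=1
L=6*4+3=27  i=0*2+1=1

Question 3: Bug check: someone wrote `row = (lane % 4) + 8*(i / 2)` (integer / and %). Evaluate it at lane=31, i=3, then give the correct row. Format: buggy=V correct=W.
buggy=11 correct=15

`(lane % 4) + 8*(i / 2)`[31,3]=>11
lane 31: grp=7 (31/4), tig=3 (31%4)
i=3: r=7+8=15, c=3*2+1=7
row: 11 vs 15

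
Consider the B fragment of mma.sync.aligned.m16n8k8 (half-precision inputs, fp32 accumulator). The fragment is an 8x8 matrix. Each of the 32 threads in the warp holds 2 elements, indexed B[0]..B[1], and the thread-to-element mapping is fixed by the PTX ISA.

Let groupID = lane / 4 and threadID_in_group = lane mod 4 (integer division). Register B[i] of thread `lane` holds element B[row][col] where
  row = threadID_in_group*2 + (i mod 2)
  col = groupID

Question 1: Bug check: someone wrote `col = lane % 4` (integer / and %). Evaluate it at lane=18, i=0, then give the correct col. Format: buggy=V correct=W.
`lane % 4`[18,0]->2
lane 18: gid=4 (18/4), tid=2 (18%4)
i=0: r=2*2+0=4, c=gid=4
col: 2 vs 4

buggy=2 correct=4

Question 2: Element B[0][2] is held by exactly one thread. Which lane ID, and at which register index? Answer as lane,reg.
c=2→G=2  r=0→T=0,p=0
L=2*4+0=8  i=0=0

8,0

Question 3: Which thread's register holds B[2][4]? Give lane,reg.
c:4=>grp=4  r:2=>tig=1,lo=0
L=4*4+1=17  i=0=0

17,0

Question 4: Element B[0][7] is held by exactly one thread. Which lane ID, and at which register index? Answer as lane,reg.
28,0

c=7->g=7  r=0->t=0,b0=0
L=7*4+0=28  i=0=0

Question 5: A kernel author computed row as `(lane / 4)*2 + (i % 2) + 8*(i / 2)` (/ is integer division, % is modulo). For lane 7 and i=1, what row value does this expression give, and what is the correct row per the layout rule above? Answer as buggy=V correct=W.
buggy=3 correct=7

`(lane / 4)*2 + (i % 2) + 8*(i / 2)`[7,1]->3
lane 7->7/4=1, 7 mod 4=3
i=1  r:2·3+1->7  c:1
row: 3 vs 7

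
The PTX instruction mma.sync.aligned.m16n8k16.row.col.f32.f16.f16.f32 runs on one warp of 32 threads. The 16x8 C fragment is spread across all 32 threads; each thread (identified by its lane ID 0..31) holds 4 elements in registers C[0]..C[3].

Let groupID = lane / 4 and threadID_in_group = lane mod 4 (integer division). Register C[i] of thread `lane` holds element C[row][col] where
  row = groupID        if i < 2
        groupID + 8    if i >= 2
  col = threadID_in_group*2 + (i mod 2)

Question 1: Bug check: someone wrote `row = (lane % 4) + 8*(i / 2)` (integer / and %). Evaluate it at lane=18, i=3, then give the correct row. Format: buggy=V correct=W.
buggy=10 correct=12

`(lane % 4) + 8*(i / 2)`[18,3]⇒10
L=18⇒gr=18>>2=4, th=18&3=2
[3]⇒row 4+8=12  col 2·2+1=5
row: 10 vs 12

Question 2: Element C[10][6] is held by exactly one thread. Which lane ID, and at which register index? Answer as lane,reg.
r=10→G=2,rhi=1  c=6→T=3,p=0
L=2*4+3=11  i=1*2+0=2

11,2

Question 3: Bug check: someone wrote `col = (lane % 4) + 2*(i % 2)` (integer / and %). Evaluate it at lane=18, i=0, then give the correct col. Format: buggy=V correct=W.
`(lane % 4) + 2*(i % 2)`[18,0]⇒2
lane 18⇒18/4=4, 18 mod 4=2
i=0  r:4+0⇒4  c:2·2+0⇒4
col: 2 vs 4

buggy=2 correct=4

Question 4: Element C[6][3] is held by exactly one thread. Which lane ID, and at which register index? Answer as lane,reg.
25,1

r: 6->gid=6,r8=0  c: 3->tid=1,i&1=1
L=6*4+1=25  i=0*2+1=1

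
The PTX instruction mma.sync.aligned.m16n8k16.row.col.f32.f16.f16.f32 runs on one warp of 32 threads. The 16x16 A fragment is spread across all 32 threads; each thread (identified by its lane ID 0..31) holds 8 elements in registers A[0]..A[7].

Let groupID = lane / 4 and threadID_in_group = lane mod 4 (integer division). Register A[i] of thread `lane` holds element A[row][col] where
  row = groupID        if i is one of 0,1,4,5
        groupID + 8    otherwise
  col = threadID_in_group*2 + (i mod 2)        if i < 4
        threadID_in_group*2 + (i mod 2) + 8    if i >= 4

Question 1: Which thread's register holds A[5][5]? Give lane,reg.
22,1

r:5=>grp=5,rB=0  c:5=>cB=0,tig=2,lo=1
L=5*4+2=22  i=0*4+0*2+1=1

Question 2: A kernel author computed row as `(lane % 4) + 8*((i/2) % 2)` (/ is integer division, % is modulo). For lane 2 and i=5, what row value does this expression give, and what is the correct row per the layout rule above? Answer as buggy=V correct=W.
buggy=2 correct=0

`(lane % 4) + 8*((i/2) % 2)`[2,5]->2
2: gid=0,tid=2
[5] (0+0,2*2+1+8) = (0,13)
row: 2 vs 0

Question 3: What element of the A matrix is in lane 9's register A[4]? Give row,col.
9: g=2,t=1
[4] (2+0,1*2+0+8) = (2,10)

2,10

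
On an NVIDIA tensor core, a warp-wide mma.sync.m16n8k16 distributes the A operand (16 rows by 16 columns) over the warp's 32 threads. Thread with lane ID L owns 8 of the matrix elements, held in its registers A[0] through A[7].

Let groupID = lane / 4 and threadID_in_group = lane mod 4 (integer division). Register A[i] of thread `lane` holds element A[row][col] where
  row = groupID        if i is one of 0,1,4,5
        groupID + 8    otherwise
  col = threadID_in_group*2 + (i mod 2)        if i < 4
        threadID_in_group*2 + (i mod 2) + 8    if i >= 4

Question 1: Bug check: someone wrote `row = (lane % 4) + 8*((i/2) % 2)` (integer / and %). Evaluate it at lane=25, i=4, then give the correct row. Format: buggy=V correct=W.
`(lane % 4) + 8*((i/2) % 2)`[25,4]⇒1
lane 25: gr=6 (25/4), th=1 (25%4)
i=4: r=6+0=6, c=1*2+0+8=10
row: 1 vs 6

buggy=1 correct=6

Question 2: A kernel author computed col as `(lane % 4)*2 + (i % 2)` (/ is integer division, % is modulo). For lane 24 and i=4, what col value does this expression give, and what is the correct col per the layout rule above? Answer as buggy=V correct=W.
`(lane % 4)*2 + (i % 2)`[24,4]->0
24: g=6,t=0
[4] (6+0,0*2+0+8) = (6,8)
col: 0 vs 8

buggy=0 correct=8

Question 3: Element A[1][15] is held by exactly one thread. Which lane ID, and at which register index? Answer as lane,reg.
r: 1->gid=1,r8=0  c: 15->c8=1,tid=3,i&1=1
L=1*4+3=7  i=1*4+0*2+1=5

7,5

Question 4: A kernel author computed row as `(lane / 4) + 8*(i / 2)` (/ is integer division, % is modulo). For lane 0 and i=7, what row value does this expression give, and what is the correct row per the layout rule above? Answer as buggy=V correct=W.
buggy=24 correct=8

`(lane / 4) + 8*(i / 2)`[0,7]⇒24
L=0⇒gr=0>>2=0, th=0&3=0
[7]⇒row 0+8=8  col 0·2+1+8=9
row: 24 vs 8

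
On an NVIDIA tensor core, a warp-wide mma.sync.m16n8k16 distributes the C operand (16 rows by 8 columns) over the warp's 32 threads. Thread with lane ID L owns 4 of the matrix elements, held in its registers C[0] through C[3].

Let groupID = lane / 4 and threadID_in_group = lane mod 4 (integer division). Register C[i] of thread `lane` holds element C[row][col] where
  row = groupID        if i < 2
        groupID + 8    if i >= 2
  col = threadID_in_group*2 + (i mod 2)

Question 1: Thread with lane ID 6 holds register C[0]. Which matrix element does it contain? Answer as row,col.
1,4

L=6⇒gr=6>>2=1, th=6&3=2
[0]⇒row 1+0=1  col 2·2+0=4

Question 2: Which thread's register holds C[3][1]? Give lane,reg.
12,1

r=3→G=3,rhi=0  c=1→T=0,p=1
L=3*4+0=12  i=0*2+1=1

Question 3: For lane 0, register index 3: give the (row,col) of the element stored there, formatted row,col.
0: G=0,T=0
[3] (0+8,0*2+1) = (8,1)

8,1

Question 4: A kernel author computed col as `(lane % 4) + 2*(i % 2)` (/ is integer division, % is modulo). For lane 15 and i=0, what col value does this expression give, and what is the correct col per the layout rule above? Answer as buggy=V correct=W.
`(lane % 4) + 2*(i % 2)`[15,0]->3
lane 15->15/4=3, 15 mod 4=3
i=0  r:3+0->3  c:2·3+0->6
col: 3 vs 6

buggy=3 correct=6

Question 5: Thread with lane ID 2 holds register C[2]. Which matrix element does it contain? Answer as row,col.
lane 2: gr=0 (2/4), th=2 (2%4)
i=2: r=0+8=8, c=2*2+0=4

8,4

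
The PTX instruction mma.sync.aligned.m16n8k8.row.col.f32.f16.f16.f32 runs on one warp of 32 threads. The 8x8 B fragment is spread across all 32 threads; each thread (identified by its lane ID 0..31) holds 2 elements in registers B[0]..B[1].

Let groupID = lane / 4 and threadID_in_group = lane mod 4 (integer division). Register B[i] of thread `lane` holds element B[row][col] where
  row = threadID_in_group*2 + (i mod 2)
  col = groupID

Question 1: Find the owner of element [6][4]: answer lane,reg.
c: 4->gid=4  r: 6->tid=3,i&1=0
L=4*4+3=19  i=0=0

19,0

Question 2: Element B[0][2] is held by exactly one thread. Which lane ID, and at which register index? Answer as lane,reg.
8,0

c:2=>grp=2  r:0=>tig=0,lo=0
L=2*4+0=8  i=0=0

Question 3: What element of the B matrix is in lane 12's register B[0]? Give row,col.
0,3

12: gid=3,tid=0
[0] (0*2+0,3) = (0,3)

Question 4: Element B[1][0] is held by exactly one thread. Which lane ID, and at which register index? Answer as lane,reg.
c=0->g=0  r=1->t=0,b0=1
L=0*4+0=0  i=1=1

0,1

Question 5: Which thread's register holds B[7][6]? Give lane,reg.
c=6→G=6  r=7→T=3,p=1
L=6*4+3=27  i=1=1

27,1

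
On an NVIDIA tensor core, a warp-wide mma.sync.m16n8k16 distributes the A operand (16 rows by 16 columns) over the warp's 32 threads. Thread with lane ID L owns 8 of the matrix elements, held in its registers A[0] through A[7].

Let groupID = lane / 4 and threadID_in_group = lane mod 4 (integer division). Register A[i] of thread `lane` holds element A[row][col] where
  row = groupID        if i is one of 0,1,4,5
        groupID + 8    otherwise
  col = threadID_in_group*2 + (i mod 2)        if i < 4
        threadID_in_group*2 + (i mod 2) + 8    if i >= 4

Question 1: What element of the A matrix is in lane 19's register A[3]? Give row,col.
12,7

L=19=>grp=19>>2=4, tig=19&3=3
[3]=>row 4+8=12  col 3·2+1+0=7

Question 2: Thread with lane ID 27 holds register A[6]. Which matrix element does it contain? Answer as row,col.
27: g=6,t=3
[6] (6+8,3*2+0+8) = (14,14)

14,14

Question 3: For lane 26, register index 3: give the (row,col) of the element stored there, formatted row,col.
14,5

lane 26→26/4=6, 26 mod 4=2
i=3  r:6+8→14  c:2·2+1+0→5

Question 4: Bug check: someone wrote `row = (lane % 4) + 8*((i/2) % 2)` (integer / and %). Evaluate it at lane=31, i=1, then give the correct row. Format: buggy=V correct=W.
`(lane % 4) + 8*((i/2) % 2)`[31,1]=>3
lane 31: grp=7 (31/4), tig=3 (31%4)
i=1: r=7+0=7, c=3*2+1+0=7
row: 3 vs 7

buggy=3 correct=7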